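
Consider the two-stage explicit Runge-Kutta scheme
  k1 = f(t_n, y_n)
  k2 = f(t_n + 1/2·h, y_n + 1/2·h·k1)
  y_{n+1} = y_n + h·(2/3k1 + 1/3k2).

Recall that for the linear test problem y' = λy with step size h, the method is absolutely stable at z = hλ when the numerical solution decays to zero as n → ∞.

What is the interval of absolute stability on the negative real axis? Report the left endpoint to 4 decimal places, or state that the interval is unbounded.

With y'=λy (z=hλ):
  k1=λy_n ⇒ h·k1=z·y_n;  k2=λ(1+1/2z)y_n ⇒ h·k2=z(1+1/2z)y_n
  y_{n+1}/y_n = 1 + 2/3z + 1/3z(1+1/2z) = 1 + z + 1/6z²
  Hence R(z) = 1 + z + 1/6z².

Boundary: |R(x)|=1, x<0.
x=-1.19: |R|=0.0460
R=1: x+1/6x²=0 ⇒ x=−6=-6.0000; min R=1−1/(4·1/6)=-0.5000>−1
Confirm numerically:
  x=-5.846: |R|=0.84995 <1
  x=-5.362: |R|=0.42984 <1
  x=-5.222: |R|=0.32288 <1
  x=-6.374: |R|=1.39731 >1
  x=-6.359: |R|=1.38048 >1
Stable set (-6.0000, 0).

z∈(-6.0000,0).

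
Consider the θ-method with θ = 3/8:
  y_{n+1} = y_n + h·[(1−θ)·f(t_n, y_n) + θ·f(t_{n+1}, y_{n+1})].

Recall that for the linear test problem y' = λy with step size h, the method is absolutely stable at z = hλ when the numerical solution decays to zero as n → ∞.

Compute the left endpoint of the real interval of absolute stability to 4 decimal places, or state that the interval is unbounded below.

Set f=λy, z=hλ:
  y_{n+1} = y_n + z·[5/8·y_n + 3/8·y_{n+1}] ⇒ (1 − 3/8z)y_{n+1} = (1 + 5/8z)y_n
  R(z) = (1 + 5/8z)/(1 − 3/8z).

Boundary: |R(x)|=1, x<0.
x=-1.61: |R|=0.0039
R=−1: 1+5/8x = −1+3/8x ⇒ -1/4x=2 ⇒ x=2/(-1/4)=-8.0000
Confirm numerically:
  x=-7.962: |R|=0.99762 <1
  x=-5.049: |R|=0.74502 <1
  x=-4.516: |R|=0.67663 <1
  x=-8.468: |R|=1.02802 >1
  x=-8.310: |R|=1.01883 >1
  x=-8.252: |R|=1.01539 >1
Interval (-8.0000, 0).

z* = -8.0000.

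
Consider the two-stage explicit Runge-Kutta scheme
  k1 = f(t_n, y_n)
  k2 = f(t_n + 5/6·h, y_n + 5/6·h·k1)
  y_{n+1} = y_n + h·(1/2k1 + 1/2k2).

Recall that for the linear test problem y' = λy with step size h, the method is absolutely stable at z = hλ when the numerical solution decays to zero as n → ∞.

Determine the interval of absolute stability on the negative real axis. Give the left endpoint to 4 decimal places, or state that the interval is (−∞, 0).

Test eqn y'=λy, z=hλ:
  k1=λy_n ⇒ h·k1=z·y_n;  k2=λ(1+5/6z)y_n ⇒ h·k2=z(1+5/6z)y_n
  y_{n+1}/y_n = 1 + 1/2z + 1/2z(1+5/6z) = 1 + z + 5/12z²
  R(z) = 1 + z + 5/12z².

Boundary: |R(x)|=1, x<0.
x=-0.81: |R|=0.4634
R=1: x+5/12x²=0 ⇒ x=−12/5=-2.4000; min R=1−1/(4·5/12)=0.4000>−1
Confirm numerically:
  x=-1.785: |R|=0.54259 <1
  x=-1.146: |R|=0.40122 <1
  x=-1.063: |R|=0.40782 <1
  x=-2.773: |R|=1.43097 >1
  x=-2.770: |R|=1.42704 >1
  x=-2.643: |R|=1.26760 >1
So |R|<1 on (-2.4000, 0).

(-2.4000, 0).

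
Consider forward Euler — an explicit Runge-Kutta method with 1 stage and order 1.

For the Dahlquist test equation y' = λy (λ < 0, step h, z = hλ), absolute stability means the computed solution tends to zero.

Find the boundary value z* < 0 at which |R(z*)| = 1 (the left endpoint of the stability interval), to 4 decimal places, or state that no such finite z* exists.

z* = -2.0000.

Set f=λy, z=hλ:
  order 1, 1-stage ⇒ R(z)=1+z
  (e.g. R(-1.67)=-0.67000, |R|=0.67000)

Solve |R(x)|<1 on ℝ⁻.
x=-1.67: |R|=0.6700
|R(-2.38)|=1.3800 |R(-2.14)|=1.1400 |R(-1.14)|=0.1400
Bisect:
  x_lo=-2.7977 |R|=1.7977  x_hi=-0.0994 |R|=0.9006
  mid=-1.44858 |R|=0.44858 →hi
  mid=-2.12314 |R|=1.12314 →lo
  mid=-1.78586 |R|=0.78586 →hi
  mid=-1.95450 |R|=0.95450 →hi
  mid=-2.03882 |R|=1.03882 →lo
  mid=-1.99666 |R|=0.99666 →hi
  mid=-2.01774 |R|=1.01774 →lo
  ...
  [-2.00012,-1.99996] ⇒ x*=-2.0000
Stable set (-2.0000, 0).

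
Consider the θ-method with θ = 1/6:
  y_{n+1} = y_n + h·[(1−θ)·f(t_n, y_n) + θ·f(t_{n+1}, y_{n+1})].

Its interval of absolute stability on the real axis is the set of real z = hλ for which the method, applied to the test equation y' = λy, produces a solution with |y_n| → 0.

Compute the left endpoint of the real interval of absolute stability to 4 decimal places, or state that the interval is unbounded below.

left endpoint -3.0000.

Test eqn y'=λy, z=hλ:
  y_{n+1} = y_n + z·[5/6·y_n + 1/6·y_{n+1}] ⇒ (1 − 1/6z)y_{n+1} = (1 + 5/6z)y_n
  ⇒ R(z) = (1 + 5/6z)/(1 − 1/6z).

Solve |R(x)|<1 on ℝ⁻.
x=-1.76: |R|=0.3608
R=−1: 1+5/6x = −1+1/6x ⇒ -2/3x=2 ⇒ x=2/(-2/3)=-3.0000
Confirm numerically:
  x=-2.790: |R|=0.90444 <1
  x=-2.564: |R|=0.79636 <1
  x=-2.345: |R|=0.68604 <1
  x=-2.319: |R|=0.67256 <1
  x=-3.486: |R|=1.20493 >1
  x=-3.135: |R|=1.05911 >1
Stable set (-3.0000, 0).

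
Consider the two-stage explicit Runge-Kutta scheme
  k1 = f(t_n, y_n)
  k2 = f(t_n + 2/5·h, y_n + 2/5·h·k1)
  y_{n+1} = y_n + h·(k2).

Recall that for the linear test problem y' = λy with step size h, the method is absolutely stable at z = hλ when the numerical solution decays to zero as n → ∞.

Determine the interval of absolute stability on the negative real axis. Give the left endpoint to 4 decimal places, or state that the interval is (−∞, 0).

Test eqn y'=λy, z=hλ:
  k1=λy_n ⇒ h·k1=z·y_n;  k2=λ(1+2/5z)y_n ⇒ h·k2=z(1+2/5z)y_n
  y_{n+1}/y_n = 1 + z(1+2/5z) = 1 + z + 2/5z²
  Hence R(z) = 1 + z + 2/5z².

Boundary: |R(x)|=1, x<0.
x=-1.25: |R|=0.3750
R=1: x+2/5x²=0 ⇒ x=−5/2=-2.5000; min R=1−1/(4·2/5)=0.3750>−1
Confirm numerically:
  x=-1.839: |R|=0.51377 <1
  x=-1.391: |R|=0.38295 <1
  x=-1.151: |R|=0.37892 <1
  x=-2.759: |R|=1.28583 >1
  x=-2.673: |R|=1.18497 >1
Interval (-2.5000, 0).

z∈(-2.5000,0).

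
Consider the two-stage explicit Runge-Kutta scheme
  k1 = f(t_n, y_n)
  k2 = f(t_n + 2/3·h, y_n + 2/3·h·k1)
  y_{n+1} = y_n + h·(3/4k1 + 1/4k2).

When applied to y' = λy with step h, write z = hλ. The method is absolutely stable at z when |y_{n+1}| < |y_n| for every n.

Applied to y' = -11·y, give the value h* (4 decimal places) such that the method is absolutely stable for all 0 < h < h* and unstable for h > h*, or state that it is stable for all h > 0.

(-6.0000,0); λ=-11 ⇒ h* = (6)/11 = 0.5455.

With y'=λy (z=hλ):
  k1=λy_n ⇒ h·k1=z·y_n;  k2=λ(1+2/3z)y_n ⇒ h·k2=z(1+2/3z)y_n
  y_{n+1}/y_n = 1 + 3/4z + 1/4z(1+2/3z) = 1 + z + 1/6z²
  R(z) = 1 + z + 1/6z².

Solve |R(x)|<1 on ℝ⁻.
x=-1.69: |R|=0.2140
R=1: x+1/6x²=0 ⇒ x=−6=-6.0000; min R=1−1/(4·1/6)=-0.5000>−1
Confirm numerically:
  x=-4.563: |R|=0.09284 <1
  x=-4.251: |R|=0.23917 <1
  x=-3.507: |R|=0.45716 <1
  x=-2.509: |R|=0.45982 <1
  x=-6.550: |R|=1.60042 >1
  x=-6.229: |R|=1.23774 >1
  x=-6.088: |R|=1.08929 >1
So |R|<1 on (-6.0000, 0).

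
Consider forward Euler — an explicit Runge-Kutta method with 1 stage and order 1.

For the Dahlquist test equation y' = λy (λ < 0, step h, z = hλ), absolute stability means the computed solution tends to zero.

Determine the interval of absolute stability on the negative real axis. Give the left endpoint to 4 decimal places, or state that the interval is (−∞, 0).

(-2.0000, 0).

Test eqn y'=λy, z=hλ:
  order 1, 1-stage ⇒ R(z)=1+z
  (e.g. R(-1.62)=-0.62000, |R|=0.62000)

Find x<0 with |R(x)|<1.
x=-1.62: |R|=0.6200
|R(-2.33)|=1.3300 |R(-0.87)|=0.1300 |R(-0.6)|=0.4000
Bisect:
  x_lo=-2.8980 |R|=1.8980  x_hi=-0.1405 |R|=0.8595
  mid=-1.51925 |R|=0.51925 →hi
  mid=-2.20862 |R|=1.20862 →lo
  mid=-1.86394 |R|=0.86394 →hi
  mid=-2.03628 |R|=1.03628 →lo
  mid=-1.95011 |R|=0.95011 →hi
  mid=-1.99319 |R|=0.99319 →hi
  mid=-2.01474 |R|=1.01474 →lo
  mid=-2.00397 |R|=1.00397 →lo
  mid=-1.99858 |R|=0.99858 →hi
  ...
  [-2.00009,-1.99993] ⇒ x*=-2.0000
Stable set (-2.0000, 0).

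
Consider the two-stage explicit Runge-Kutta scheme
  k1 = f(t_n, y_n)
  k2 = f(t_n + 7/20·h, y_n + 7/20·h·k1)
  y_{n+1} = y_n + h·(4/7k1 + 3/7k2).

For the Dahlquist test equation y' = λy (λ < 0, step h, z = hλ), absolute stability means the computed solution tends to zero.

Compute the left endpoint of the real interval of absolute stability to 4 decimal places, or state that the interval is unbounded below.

Set f=λy, z=hλ:
  k1=λy_n ⇒ h·k1=z·y_n;  k2=λ(1+7/20z)y_n ⇒ h·k2=z(1+7/20z)y_n
  y_{n+1}/y_n = 1 + 4/7z + 3/7z(1+7/20z) = 1 + z + 3/20z²
  ⇒ R(z) = 1 + z + 3/20z².

Find x<0 with |R(x)|<1.
x=-0.8: |R|=0.2960
R=1: x+3/20x²=0 ⇒ x=−20/3=-6.6667; min R=1−1/(4·3/20)=-0.6667>−1
Confirm numerically:
  x=-6.511: |R|=0.84797 <1
  x=-5.938: |R|=0.35098 <1
  x=-5.771: |R|=0.22467 <1
  x=-3.119: |R|=0.65978 <1
  x=-7.087: |R|=1.44684 >1
  x=-6.840: |R|=1.17784 >1
  x=-6.738: |R|=1.07210 >1
Interval (-6.6667, 0).

z* = -6.6667.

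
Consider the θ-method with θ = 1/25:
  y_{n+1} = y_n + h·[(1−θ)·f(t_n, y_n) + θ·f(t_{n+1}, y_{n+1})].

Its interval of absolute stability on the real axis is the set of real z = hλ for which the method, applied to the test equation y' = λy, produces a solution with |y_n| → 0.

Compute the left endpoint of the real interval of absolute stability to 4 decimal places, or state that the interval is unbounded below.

left endpoint -2.1739.

Set f=λy, z=hλ:
  y_{n+1} = y_n + z·[24/25·y_n + 1/25·y_{n+1}] ⇒ (1 − 1/25z)y_{n+1} = (1 + 24/25z)y_n
  R(z) = (1 + 24/25z)/(1 − 1/25z).

Need |R(x)|<1, x<0.
x=-1.61: |R|=0.5126
R=−1: 1+24/25x = −1+1/25x ⇒ -23/25x=2 ⇒ x=2/(-23/25)=-2.1739
Confirm numerically:
  x=-1.919: |R|=0.78220 <1
  x=-1.784: |R|=0.66517 <1
  x=-1.749: |R|=0.63464 <1
  x=-1.388: |R|=0.31499 <1
  x=-2.759: |R|=1.48478 >1
  x=-2.611: |R|=1.36409 >1
So |R|<1 on (-2.1739, 0).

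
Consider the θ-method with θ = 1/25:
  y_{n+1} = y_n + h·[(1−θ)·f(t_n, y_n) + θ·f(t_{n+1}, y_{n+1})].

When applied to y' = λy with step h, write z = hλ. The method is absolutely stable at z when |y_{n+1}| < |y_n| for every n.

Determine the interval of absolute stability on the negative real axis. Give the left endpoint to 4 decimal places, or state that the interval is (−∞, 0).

On y'=λy, z=hλ:
  y_{n+1} = y_n + z·[24/25·y_n + 1/25·y_{n+1}] ⇒ (1 − 1/25z)y_{n+1} = (1 + 24/25z)y_n
  ⇒ R(z) = (1 + 24/25z)/(1 − 1/25z).

Solve |R(x)|<1 on ℝ⁻.
x=-0.67: |R|=0.3475
R=−1: 1+24/25x = −1+1/25x ⇒ -23/25x=2 ⇒ x=2/(-23/25)=-2.1739
Confirm numerically:
  x=-1.534: |R|=0.44532 <1
  x=-1.526: |R|=0.43821 <1
  x=-1.452: |R|=0.37230 <1
  x=-1.412: |R|=0.33651 <1
  x=-2.607: |R|=1.36081 >1
  x=-2.396: |R|=1.18645 >1
  x=-2.297: |R|=1.10371 >1
So |R|<1 on (-2.1739, 0).

z∈(-2.1739,0).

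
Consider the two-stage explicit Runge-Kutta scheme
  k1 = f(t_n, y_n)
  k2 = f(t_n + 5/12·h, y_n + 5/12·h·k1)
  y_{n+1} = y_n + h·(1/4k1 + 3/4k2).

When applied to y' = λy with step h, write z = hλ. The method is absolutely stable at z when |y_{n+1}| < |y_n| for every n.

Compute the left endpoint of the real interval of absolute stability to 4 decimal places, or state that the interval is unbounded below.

z* = -3.2000.

Set f=λy, z=hλ:
  k1=λy_n ⇒ h·k1=z·y_n;  k2=λ(1+5/12z)y_n ⇒ h·k2=z(1+5/12z)y_n
  y_{n+1}/y_n = 1 + 1/4z + 3/4z(1+5/12z) = 1 + z + 5/16z²
  so R(z) = 1 + z + 5/16z².

Boundary: |R(x)|=1, x<0.
x=-0.45: |R|=0.6133
R=1: x+5/16x²=0 ⇒ x=−16/5=-3.2000; min R=1−1/(4·5/16)=0.2000>−1
Confirm numerically:
  x=-3.133: |R|=0.93440 <1
  x=-2.601: |R|=0.51313 <1
  x=-2.098: |R|=0.27750 <1
  x=-1.819: |R|=0.21499 <1
  x=-3.468: |R|=1.29045 >1
  x=-3.304: |R|=1.10738 >1
Interval (-3.2000, 0).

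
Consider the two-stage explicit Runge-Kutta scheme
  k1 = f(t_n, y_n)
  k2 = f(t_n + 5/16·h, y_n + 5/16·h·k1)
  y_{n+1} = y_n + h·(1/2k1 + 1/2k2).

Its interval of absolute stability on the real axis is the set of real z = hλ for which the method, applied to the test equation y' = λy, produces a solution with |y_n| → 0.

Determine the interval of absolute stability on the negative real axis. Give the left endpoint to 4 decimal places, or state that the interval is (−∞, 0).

z∈(-6.4000,0).

On y'=λy, z=hλ:
  k1=λy_n ⇒ h·k1=z·y_n;  k2=λ(1+5/16z)y_n ⇒ h·k2=z(1+5/16z)y_n
  y_{n+1}/y_n = 1 + 1/2z + 1/2z(1+5/16z) = 1 + z + 5/32z²
  so R(z) = 1 + z + 5/32z².

Boundary: |R(x)|=1, x<0.
x=-1.47: |R|=0.1324
R=1: x+5/32x²=0 ⇒ x=−32/5=-6.4000; min R=1−1/(4·5/32)=-0.6000>−1
Confirm numerically:
  x=-5.915: |R|=0.55175 <1
  x=-5.803: |R|=0.45869 <1
  x=-5.170: |R|=0.00639 <1
  x=-3.390: |R|=0.59436 <1
  x=-6.748: |R|=1.36692 >1
  x=-6.621: |R|=1.22863 >1
Stable set (-6.4000, 0).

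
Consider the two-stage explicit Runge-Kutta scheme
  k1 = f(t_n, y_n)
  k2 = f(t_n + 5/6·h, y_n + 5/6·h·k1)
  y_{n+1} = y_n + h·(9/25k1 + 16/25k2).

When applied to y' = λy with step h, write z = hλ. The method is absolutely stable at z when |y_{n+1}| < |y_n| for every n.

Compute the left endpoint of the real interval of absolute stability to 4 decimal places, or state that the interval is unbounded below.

left endpoint -1.8750.

Set f=λy, z=hλ:
  k1=λy_n ⇒ h·k1=z·y_n;  k2=λ(1+5/6z)y_n ⇒ h·k2=z(1+5/6z)y_n
  y_{n+1}/y_n = 1 + 9/25z + 16/25z(1+5/6z) = 1 + z + 8/15z²
  Hence R(z) = 1 + z + 8/15z².

Boundary: |R(x)|=1, x<0.
x=-1.14: |R|=0.5531
R=1: x+8/15x²=0 ⇒ x=−15/8=-1.8750; min R=1−1/(4·8/15)=0.5312>−1
Confirm numerically:
  x=-1.599: |R|=0.76463 <1
  x=-1.353: |R|=0.62332 <1
  x=-1.218: |R|=0.57321 <1
  x=-2.409: |R|=1.68608 >1
  x=-2.359: |R|=1.60894 >1
Interval (-1.8750, 0).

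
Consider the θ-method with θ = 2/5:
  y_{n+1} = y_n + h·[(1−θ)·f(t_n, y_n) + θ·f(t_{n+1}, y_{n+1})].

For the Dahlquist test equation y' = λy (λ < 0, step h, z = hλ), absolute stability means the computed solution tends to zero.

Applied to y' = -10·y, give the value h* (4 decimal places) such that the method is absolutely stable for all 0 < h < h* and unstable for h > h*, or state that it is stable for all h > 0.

On y'=λy, z=hλ:
  y_{n+1} = y_n + z·[3/5·y_n + 2/5·y_{n+1}] ⇒ (1 − 2/5z)y_{n+1} = (1 + 3/5z)y_n
  so R(z) = (1 + 3/5z)/(1 − 2/5z).

Need |R(x)|<1, x<0.
x=-0.85: |R|=0.3657
R=−1: 1+3/5x = −1+2/5x ⇒ -1/5x=2 ⇒ x=2/(-1/5)=-10.0000
Confirm numerically:
  x=-6.303: |R|=0.79001 <1
  x=-5.941: |R|=0.75957 <1
  x=-4.464: |R|=0.60253 <1
  x=-10.542: |R|=1.02078 >1
  x=-10.537: |R|=1.02060 >1
Stable set (-10.0000, 0).

(-10.0000,0); λ=-10 ⇒ h* = (10)/10 = 1.0000.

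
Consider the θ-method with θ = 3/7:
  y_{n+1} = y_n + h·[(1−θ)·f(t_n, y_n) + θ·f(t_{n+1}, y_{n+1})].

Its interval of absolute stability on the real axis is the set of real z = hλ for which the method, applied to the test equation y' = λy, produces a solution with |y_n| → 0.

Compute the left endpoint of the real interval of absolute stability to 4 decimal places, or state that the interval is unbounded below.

left endpoint -14.0000.

With y'=λy (z=hλ):
  y_{n+1} = y_n + z·[4/7·y_n + 3/7·y_{n+1}] ⇒ (1 − 3/7z)y_{n+1} = (1 + 4/7z)y_n
  so R(z) = (1 + 4/7z)/(1 − 3/7z).

Need |R(x)|<1, x<0.
x=-1.04: |R|=0.2806
R=−1: 1+4/7x = −1+3/7x ⇒ -1/7x=2 ⇒ x=2/(-1/7)=-14.0000
Confirm numerically:
  x=-11.640: |R|=0.94370 <1
  x=-10.994: |R|=0.92482 <1
  x=-8.146: |R|=0.81379 <1
  x=-14.252: |R|=1.00506 >1
  x=-14.170: |R|=1.00343 >1
So |R|<1 on (-14.0000, 0).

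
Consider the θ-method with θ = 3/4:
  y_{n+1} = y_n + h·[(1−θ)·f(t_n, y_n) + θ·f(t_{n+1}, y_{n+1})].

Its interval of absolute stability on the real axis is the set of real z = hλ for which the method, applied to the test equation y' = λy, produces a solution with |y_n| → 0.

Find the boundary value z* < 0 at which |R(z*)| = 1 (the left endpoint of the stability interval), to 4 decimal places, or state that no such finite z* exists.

With y'=λy (z=hλ):
  y_{n+1} = y_n + z·[1/4·y_n + 3/4·y_{n+1}] ⇒ (1 − 3/4z)y_{n+1} = (1 + 1/4z)y_n
  so R(z) = (1 + 1/4z)/(1 − 3/4z).

Solve |R(x)|<1 on ℝ⁻.
x=-1.67: |R|=0.2586
x=-2: |R|=0.2000
x=-10: |R|=0.1765
x=-100: |R|=0.3158
θ=3/4≥1/2 ⇒ |1+1/4x|<|1−3/4x| ∀x<0 ⇒ unbounded interval.

(−∞, 0) — no finite endpoint.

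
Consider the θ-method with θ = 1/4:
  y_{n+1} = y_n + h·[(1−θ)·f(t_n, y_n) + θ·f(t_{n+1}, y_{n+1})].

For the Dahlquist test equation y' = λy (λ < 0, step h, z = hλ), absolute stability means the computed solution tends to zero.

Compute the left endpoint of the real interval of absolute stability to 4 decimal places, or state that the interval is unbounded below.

Test eqn y'=λy, z=hλ:
  y_{n+1} = y_n + z·[3/4·y_n + 1/4·y_{n+1}] ⇒ (1 − 1/4z)y_{n+1} = (1 + 3/4z)y_n
  ⇒ R(z) = (1 + 3/4z)/(1 − 1/4z).

Need |R(x)|<1, x<0.
x=-0.84: |R|=0.3058
R=−1: 1+3/4x = −1+1/4x ⇒ -1/2x=2 ⇒ x=2/(-1/2)=-4.0000
Confirm numerically:
  x=-3.562: |R|=0.88416 <1
  x=-3.520: |R|=0.87234 <1
  x=-1.782: |R|=0.23279 <1
  x=-4.527: |R|=1.12361 >1
  x=-4.411: |R|=1.09773 >1
  x=-4.141: |R|=1.03464 >1
Stable set (-4.0000, 0).

left endpoint -4.0000.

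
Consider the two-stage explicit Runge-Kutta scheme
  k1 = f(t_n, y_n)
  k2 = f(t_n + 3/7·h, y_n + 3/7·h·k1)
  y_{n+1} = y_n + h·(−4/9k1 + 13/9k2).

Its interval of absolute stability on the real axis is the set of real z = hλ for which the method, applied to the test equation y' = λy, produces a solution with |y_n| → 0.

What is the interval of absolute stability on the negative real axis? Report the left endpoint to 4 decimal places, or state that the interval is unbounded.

With y'=λy (z=hλ):
  k1=λy_n ⇒ h·k1=z·y_n;  k2=λ(1+3/7z)y_n ⇒ h·k2=z(1+3/7z)y_n
  y_{n+1}/y_n = 1 − 4/9z + 13/9z(1+3/7z) = 1 + z + 13/21z²
  R(z) = 1 + z + 13/21z².

Need |R(x)|<1, x<0.
x=-1.68: |R|=1.0672
R=1: x+13/21x²=0 ⇒ x=−21/13=-1.6154; min R=1−1/(4·13/21)=0.5962>−1
Confirm numerically:
  x=-1.535: |R|=0.92362 <1
  x=-1.431: |R|=0.83666 <1
  x=-1.361: |R|=0.78567 <1
  x=-0.801: |R|=0.59618 <1
  x=-2.182: |R|=1.76536 >1
  x=-1.917: |R|=1.35793 >1
Interval (-1.6154, 0).

z∈(-1.6154,0).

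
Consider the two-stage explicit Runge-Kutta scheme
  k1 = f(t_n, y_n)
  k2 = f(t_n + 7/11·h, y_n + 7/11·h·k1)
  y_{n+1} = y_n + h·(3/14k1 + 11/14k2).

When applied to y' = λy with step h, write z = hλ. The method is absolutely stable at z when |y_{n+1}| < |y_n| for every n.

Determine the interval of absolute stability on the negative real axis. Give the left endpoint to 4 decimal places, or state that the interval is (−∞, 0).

With y'=λy (z=hλ):
  k1=λy_n ⇒ h·k1=z·y_n;  k2=λ(1+7/11z)y_n ⇒ h·k2=z(1+7/11z)y_n
  y_{n+1}/y_n = 1 + 3/14z + 11/14z(1+7/11z) = 1 + z + 1/2z²
  Hence R(z) = 1 + z + 1/2z².

Solve |R(x)|<1 on ℝ⁻.
x=-0.44: |R|=0.6568
R=1: x+1/2x²=0 ⇒ x=−2=-2.0000; min R=1−1/(4·1/2)=0.5000>−1
Confirm numerically:
  x=-1.445: |R|=0.59901 <1
  x=-1.324: |R|=0.55249 <1
  x=-0.929: |R|=0.50252 <1
  x=-2.515: |R|=1.64761 >1
  x=-2.223: |R|=1.24786 >1
Stable set (-2.0000, 0).

(-2.0000, 0).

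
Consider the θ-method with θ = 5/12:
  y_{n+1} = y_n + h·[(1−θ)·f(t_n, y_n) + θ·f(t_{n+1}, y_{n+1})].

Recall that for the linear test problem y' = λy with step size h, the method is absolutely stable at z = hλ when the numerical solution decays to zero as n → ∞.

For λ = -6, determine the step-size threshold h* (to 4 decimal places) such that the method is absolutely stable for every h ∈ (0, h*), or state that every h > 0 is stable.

On y'=λy, z=hλ:
  y_{n+1} = y_n + z·[7/12·y_n + 5/12·y_{n+1}] ⇒ (1 − 5/12z)y_{n+1} = (1 + 7/12z)y_n
  so R(z) = (1 + 7/12z)/(1 − 5/12z).

Solve |R(x)|<1 on ℝ⁻.
x=-0.46: |R|=0.6140
R=−1: 1+7/12x = −1+5/12x ⇒ -1/6x=2 ⇒ x=2/(-1/6)=-12.0000
Confirm numerically:
  x=-10.904: |R|=0.96705 <1
  x=-10.148: |R|=0.94096 <1
  x=-8.767: |R|=0.88419 <1
  x=-6.707: |R|=0.76752 <1
  x=-12.596: |R|=1.01590 >1
  x=-12.487: |R|=1.01309 >1
  x=-12.445: |R|=1.01199 >1
Interval (-12.0000, 0).

(-12.0000,0); λ=-6 ⇒ h* = (12)/6 = 2.0000.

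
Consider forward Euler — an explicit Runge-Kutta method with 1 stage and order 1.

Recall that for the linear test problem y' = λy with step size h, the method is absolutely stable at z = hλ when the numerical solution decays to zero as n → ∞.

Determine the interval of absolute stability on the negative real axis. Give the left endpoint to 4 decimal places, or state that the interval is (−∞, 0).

On y'=λy, z=hλ:
  order 1, 1-stage ⇒ R(z)=1+z
  (e.g. R(-0.4)=0.60000, |R|=0.60000)

Solve |R(x)|<1 on ℝ⁻.
x=-0.4: |R|=0.6000
|R(-2.39)|=1.3900 |R(-1.41)|=0.4100 |R(-0.52)|=0.4800
Bisect:
  x_lo=-2.8028 |R|=1.8028  x_hi=-0.1917 |R|=0.8083
  mid=-1.49723 |R|=0.49723 →hi
  mid=-2.15001 |R|=1.15001 →lo
  mid=-1.82362 |R|=0.82362 →hi
  mid=-1.98682 |R|=0.98682 →hi
  mid=-2.06841 |R|=1.06841 →lo
  mid=-2.02762 |R|=1.02762 →lo
  mid=-2.00722 |R|=1.00722 →lo
  mid=-1.99702 |R|=0.99702 →hi
  mid=-2.00212 |R|=1.00212 →lo
  ...
  [-2.00004,-1.99988] ⇒ x*=-2.0000
So |R|<1 on (-2.0000, 0).

(-2.0000, 0).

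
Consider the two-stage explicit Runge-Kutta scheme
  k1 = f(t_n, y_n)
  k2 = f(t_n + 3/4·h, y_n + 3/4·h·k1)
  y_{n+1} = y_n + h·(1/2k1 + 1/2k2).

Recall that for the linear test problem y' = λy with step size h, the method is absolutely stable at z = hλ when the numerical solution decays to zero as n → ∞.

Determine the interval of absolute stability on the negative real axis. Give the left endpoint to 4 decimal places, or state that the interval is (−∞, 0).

With y'=λy (z=hλ):
  k1=λy_n ⇒ h·k1=z·y_n;  k2=λ(1+3/4z)y_n ⇒ h·k2=z(1+3/4z)y_n
  y_{n+1}/y_n = 1 + 1/2z + 1/2z(1+3/4z) = 1 + z + 3/8z²
  so R(z) = 1 + z + 3/8z².

Boundary: |R(x)|=1, x<0.
x=-0.85: |R|=0.4209
R=1: x+3/8x²=0 ⇒ x=−8/3=-2.6667; min R=1−1/(4·3/8)=0.3333>−1
Confirm numerically:
  x=-2.507: |R|=0.84989 <1
  x=-1.887: |R|=0.44829 <1
  x=-1.477: |R|=0.34107 <1
  x=-3.210: |R|=1.65404 >1
  x=-2.881: |R|=1.23156 >1
  x=-2.715: |R|=1.04921 >1
Interval (-2.6667, 0).

z∈(-2.6667,0).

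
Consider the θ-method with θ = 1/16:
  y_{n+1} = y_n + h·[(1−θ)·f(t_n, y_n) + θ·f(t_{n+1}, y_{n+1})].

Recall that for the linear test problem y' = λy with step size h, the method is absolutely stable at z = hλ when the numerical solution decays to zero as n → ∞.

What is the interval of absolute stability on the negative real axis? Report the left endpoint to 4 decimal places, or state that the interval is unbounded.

(-2.2857, 0).

With y'=λy (z=hλ):
  y_{n+1} = y_n + z·[15/16·y_n + 1/16·y_{n+1}] ⇒ (1 − 1/16z)y_{n+1} = (1 + 15/16z)y_n
  so R(z) = (1 + 15/16z)/(1 − 1/16z).

Find x<0 with |R(x)|<1.
x=-1.77: |R|=0.5937
R=−1: 1+15/16x = −1+1/16x ⇒ -7/8x=2 ⇒ x=2/(-7/8)=-2.2857
Confirm numerically:
  x=-2.238: |R|=0.96337 <1
  x=-2.193: |R|=0.92865 <1
  x=-2.154: |R|=0.89842 <1
  x=-1.864: |R|=0.66950 <1
  x=-2.759: |R|=1.35322 >1
  x=-2.342: |R|=1.04296 >1
Interval (-2.2857, 0).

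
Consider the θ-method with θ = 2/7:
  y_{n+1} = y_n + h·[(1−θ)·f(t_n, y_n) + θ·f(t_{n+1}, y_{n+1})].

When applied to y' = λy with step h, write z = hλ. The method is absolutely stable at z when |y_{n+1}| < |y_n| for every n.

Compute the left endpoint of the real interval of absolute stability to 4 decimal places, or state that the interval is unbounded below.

left endpoint -4.6667.

With y'=λy (z=hλ):
  y_{n+1} = y_n + z·[5/7·y_n + 2/7·y_{n+1}] ⇒ (1 − 2/7z)y_{n+1} = (1 + 5/7z)y_n
  Hence R(z) = (1 + 5/7z)/(1 − 2/7z).

Find x<0 with |R(x)|<1.
x=-1.63: |R|=0.1121
R=−1: 1+5/7x = −1+2/7x ⇒ -3/7x=2 ⇒ x=2/(-3/7)=-4.6667
Confirm numerically:
  x=-3.950: |R|=0.85570 <1
  x=-2.667: |R|=0.51362 <1
  x=-2.513: |R|=0.46275 <1
  x=-5.198: |R|=1.09163 >1
  x=-4.899: |R|=1.04149 >1
Stable set (-4.6667, 0).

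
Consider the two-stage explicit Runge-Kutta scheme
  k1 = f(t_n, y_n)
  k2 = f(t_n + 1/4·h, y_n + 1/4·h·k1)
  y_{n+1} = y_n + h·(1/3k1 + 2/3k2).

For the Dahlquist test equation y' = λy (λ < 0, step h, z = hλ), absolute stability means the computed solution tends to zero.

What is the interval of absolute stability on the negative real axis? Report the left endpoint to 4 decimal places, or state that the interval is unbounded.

z∈(-6.0000,0).

Set f=λy, z=hλ:
  k1=λy_n ⇒ h·k1=z·y_n;  k2=λ(1+1/4z)y_n ⇒ h·k2=z(1+1/4z)y_n
  y_{n+1}/y_n = 1 + 1/3z + 2/3z(1+1/4z) = 1 + z + 1/6z²
  Hence R(z) = 1 + z + 1/6z².

Need |R(x)|<1, x<0.
x=-1.48: |R|=0.1149
R=1: x+1/6x²=0 ⇒ x=−6=-6.0000; min R=1−1/(4·1/6)=-0.5000>−1
Confirm numerically:
  x=-4.503: |R|=0.12350 <1
  x=-3.519: |R|=0.45511 <1
  x=-3.450: |R|=0.46625 <1
  x=-6.306: |R|=1.32161 >1
  x=-6.174: |R|=1.17905 >1
Interval (-6.0000, 0).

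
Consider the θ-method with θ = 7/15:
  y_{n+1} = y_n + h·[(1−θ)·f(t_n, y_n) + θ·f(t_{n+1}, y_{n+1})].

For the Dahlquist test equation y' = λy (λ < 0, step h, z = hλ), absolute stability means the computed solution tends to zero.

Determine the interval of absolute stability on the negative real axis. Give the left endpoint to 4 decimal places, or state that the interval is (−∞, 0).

With y'=λy (z=hλ):
  y_{n+1} = y_n + z·[8/15·y_n + 7/15·y_{n+1}] ⇒ (1 − 7/15z)y_{n+1} = (1 + 8/15z)y_n
  ⇒ R(z) = (1 + 8/15z)/(1 − 7/15z).

Need |R(x)|<1, x<0.
x=-0.79: |R|=0.4228
R=−1: 1+8/15x = −1+7/15x ⇒ -1/15x=2 ⇒ x=2/(-1/15)=-30.0000
Confirm numerically:
  x=-29.434: |R|=0.99744 <1
  x=-23.216: |R|=0.96178 <1
  x=-12.423: |R|=0.82761 <1
  x=-30.596: |R|=1.00260 >1
  x=-30.580: |R|=1.00253 >1
  x=-30.384: |R|=1.00169 >1
Stable set (-30.0000, 0).

z∈(-30.0000,0).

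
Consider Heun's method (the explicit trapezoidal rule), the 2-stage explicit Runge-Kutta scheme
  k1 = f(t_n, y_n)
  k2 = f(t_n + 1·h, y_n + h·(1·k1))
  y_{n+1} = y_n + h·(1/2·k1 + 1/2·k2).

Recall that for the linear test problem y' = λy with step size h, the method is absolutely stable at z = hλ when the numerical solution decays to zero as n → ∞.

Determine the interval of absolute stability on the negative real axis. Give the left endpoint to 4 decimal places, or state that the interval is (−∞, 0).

z∈(-2.0000,0).

Test eqn y'=λy, z=hλ:
  order 2, 2-stage ⇒ R(z)=1+z+z^2/2
  (e.g. R(-1.52)=0.63520, |R|=0.63520)

Need |R(x)|<1, x<0.
x=-1.52: |R|=0.6352
|R(-1.81)|=0.8281 |R(-0.99)|=0.5000 |R(-0.98)|=0.5002
Bisect:
  x_lo=-2.7310 |R|=1.9982  x_hi=-0.3338 |R|=0.7219
  mid=-1.53238 |R|=0.64171 →hi
  mid=-2.13168 |R|=1.14036 →lo
  mid=-1.83203 |R|=0.84614 →hi
  mid=-1.98186 |R|=0.98202 →hi
  mid=-2.05677 |R|=1.05838 →lo
  mid=-2.01931 |R|=1.01950 →lo
  mid=-2.00059 |R|=1.00059 →lo
  ...
  [-2.00000,-1.99985] ⇒ x*=-2.0000
Interval (-2.0000, 0).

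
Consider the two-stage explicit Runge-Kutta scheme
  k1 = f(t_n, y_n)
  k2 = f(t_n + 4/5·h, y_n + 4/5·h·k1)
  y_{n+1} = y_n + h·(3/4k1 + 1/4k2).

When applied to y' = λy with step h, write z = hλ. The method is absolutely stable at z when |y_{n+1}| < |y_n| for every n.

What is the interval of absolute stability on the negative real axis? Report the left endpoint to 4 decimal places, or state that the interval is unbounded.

(-5.0000, 0).

With y'=λy (z=hλ):
  k1=λy_n ⇒ h·k1=z·y_n;  k2=λ(1+4/5z)y_n ⇒ h·k2=z(1+4/5z)y_n
  y_{n+1}/y_n = 1 + 3/4z + 1/4z(1+4/5z) = 1 + z + 1/5z²
  ⇒ R(z) = 1 + z + 1/5z².

Find x<0 with |R(x)|<1.
x=-1.01: |R|=0.1940
R=1: x+1/5x²=0 ⇒ x=−5=-5.0000; min R=1−1/(4·1/5)=-0.2500>−1
Confirm numerically:
  x=-3.851: |R|=0.11504 <1
  x=-3.777: |R|=0.07615 <1
  x=-3.425: |R|=0.07887 <1
  x=-2.255: |R|=0.23799 <1
  x=-5.256: |R|=1.26911 >1
  x=-5.159: |R|=1.16406 >1
  x=-5.033: |R|=1.03322 >1
Stable set (-5.0000, 0).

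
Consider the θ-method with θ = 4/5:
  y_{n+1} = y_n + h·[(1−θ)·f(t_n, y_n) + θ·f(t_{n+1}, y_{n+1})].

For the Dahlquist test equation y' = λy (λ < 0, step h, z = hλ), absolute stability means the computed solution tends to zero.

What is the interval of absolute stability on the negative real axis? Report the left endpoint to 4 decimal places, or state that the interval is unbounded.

Test eqn y'=λy, z=hλ:
  y_{n+1} = y_n + z·[1/5·y_n + 4/5·y_{n+1}] ⇒ (1 − 4/5z)y_{n+1} = (1 + 1/5z)y_n
  so R(z) = (1 + 1/5z)/(1 − 4/5z).

Solve |R(x)|<1 on ℝ⁻.
x=-1: |R|=0.4444
x=-2: |R|=0.2308
x=-10: |R|=0.1111
x=-100: |R|=0.2346
θ=4/5≥1/2 ⇒ |1+1/5x|<|1−4/5x| ∀x<0 ⇒ stable on all of ℝ⁻.

interval (−∞, 0).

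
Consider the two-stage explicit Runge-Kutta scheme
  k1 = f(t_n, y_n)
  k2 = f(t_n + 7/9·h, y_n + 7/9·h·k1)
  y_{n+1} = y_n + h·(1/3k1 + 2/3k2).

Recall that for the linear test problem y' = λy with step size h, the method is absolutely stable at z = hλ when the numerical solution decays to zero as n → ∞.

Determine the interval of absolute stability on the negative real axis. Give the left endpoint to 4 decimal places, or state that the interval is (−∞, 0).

Set f=λy, z=hλ:
  k1=λy_n ⇒ h·k1=z·y_n;  k2=λ(1+7/9z)y_n ⇒ h·k2=z(1+7/9z)y_n
  y_{n+1}/y_n = 1 + 1/3z + 2/3z(1+7/9z) = 1 + z + 14/27z²
  so R(z) = 1 + z + 14/27z².

Solve |R(x)|<1 on ℝ⁻.
x=-1.15: |R|=0.5357
R=1: x+14/27x²=0 ⇒ x=−27/14=-1.9286; min R=1−1/(4·14/27)=0.5179>−1
Confirm numerically:
  x=-1.873: |R|=0.94603 <1
  x=-1.390: |R|=0.61183 <1
  x=-1.110: |R|=0.52887 <1
  x=-2.052: |R|=1.13133 >1
  x=-2.023: |R|=1.09905 >1
  x=-2.010: |R|=1.08487 >1
Stable set (-1.9286, 0).

z∈(-1.9286,0).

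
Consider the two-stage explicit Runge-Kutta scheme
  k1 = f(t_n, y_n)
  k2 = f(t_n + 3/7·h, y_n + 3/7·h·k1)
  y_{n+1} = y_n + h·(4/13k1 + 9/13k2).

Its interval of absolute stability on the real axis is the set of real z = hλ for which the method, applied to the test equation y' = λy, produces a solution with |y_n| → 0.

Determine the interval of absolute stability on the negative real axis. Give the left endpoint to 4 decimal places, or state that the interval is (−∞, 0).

Test eqn y'=λy, z=hλ:
  k1=λy_n ⇒ h·k1=z·y_n;  k2=λ(1+3/7z)y_n ⇒ h·k2=z(1+3/7z)y_n
  y_{n+1}/y_n = 1 + 4/13z + 9/13z(1+3/7z) = 1 + z + 27/91z²
  ⇒ R(z) = 1 + z + 27/91z².

Boundary: |R(x)|=1, x<0.
x=-0.95: |R|=0.3178
R=1: x+27/91x²=0 ⇒ x=−91/27=-3.3704; min R=1−1/(4·27/91)=0.1574>−1
Confirm numerically:
  x=-3.347: |R|=0.97679 <1
  x=-2.754: |R|=0.49635 <1
  x=-2.011: |R|=0.18890 <1
  x=-1.971: |R|=0.18165 <1
  x=-3.925: |R|=1.64590 >1
  x=-3.526: |R|=1.16282 >1
  x=-3.399: |R|=1.02887 >1
Stable set (-3.3704, 0).

(-3.3704, 0).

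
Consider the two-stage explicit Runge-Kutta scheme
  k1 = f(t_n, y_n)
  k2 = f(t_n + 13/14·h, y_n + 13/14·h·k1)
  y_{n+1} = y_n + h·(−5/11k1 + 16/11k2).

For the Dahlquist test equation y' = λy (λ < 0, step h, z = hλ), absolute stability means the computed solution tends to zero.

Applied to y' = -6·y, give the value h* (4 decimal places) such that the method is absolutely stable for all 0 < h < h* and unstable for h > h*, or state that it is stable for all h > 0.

With y'=λy (z=hλ):
  k1=λy_n ⇒ h·k1=z·y_n;  k2=λ(1+13/14z)y_n ⇒ h·k2=z(1+13/14z)y_n
  y_{n+1}/y_n = 1 − 5/11z + 16/11z(1+13/14z) = 1 + z + 104/77z²
  Hence R(z) = 1 + z + 104/77z².

Find x<0 with |R(x)|<1.
x=-1.18: |R|=1.7006
R=1: x+104/77x²=0 ⇒ x=−77/104=-0.7404; min R=1−1/(4·104/77)=0.8149>−1
Confirm numerically:
  x=-0.636: |R|=0.91033 <1
  x=-0.558: |R|=0.86254 <1
  x=-0.552: |R|=0.85955 <1
  x=-1.256: |R|=1.87470 >1
  x=-1.033: |R|=1.40826 >1
Interval (-0.7404, 0).

(-0.7404,0); λ=-6 ⇒ h* = (77/104)/6 = 0.1234.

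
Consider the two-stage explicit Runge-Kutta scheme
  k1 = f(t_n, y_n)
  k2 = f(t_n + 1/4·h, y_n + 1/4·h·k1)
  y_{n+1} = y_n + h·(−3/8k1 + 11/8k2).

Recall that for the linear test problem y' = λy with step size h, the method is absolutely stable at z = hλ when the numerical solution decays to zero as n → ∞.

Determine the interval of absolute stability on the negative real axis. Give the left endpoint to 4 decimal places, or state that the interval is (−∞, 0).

Set f=λy, z=hλ:
  k1=λy_n ⇒ h·k1=z·y_n;  k2=λ(1+1/4z)y_n ⇒ h·k2=z(1+1/4z)y_n
  y_{n+1}/y_n = 1 − 3/8z + 11/8z(1+1/4z) = 1 + z + 11/32z²
  Hence R(z) = 1 + z + 11/32z².

Need |R(x)|<1, x<0.
x=-1.11: |R|=0.3135
R=1: x+11/32x²=0 ⇒ x=−32/11=-2.9091; min R=1−1/(4·11/32)=0.2727>−1
Confirm numerically:
  x=-2.603: |R|=0.72612 <1
  x=-2.140: |R|=0.43424 <1
  x=-1.254: |R|=0.28655 <1
  x=-3.436: |R|=1.62235 >1
  x=-2.969: |R|=1.06114 >1
Interval (-2.9091, 0).

z∈(-2.9091,0).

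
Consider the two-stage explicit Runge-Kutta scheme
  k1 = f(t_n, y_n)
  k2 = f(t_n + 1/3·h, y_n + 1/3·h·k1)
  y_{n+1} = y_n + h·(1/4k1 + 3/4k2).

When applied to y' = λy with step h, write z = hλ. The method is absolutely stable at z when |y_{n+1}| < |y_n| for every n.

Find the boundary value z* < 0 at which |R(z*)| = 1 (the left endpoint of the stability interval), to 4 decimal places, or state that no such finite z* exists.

On y'=λy, z=hλ:
  k1=λy_n ⇒ h·k1=z·y_n;  k2=λ(1+1/3z)y_n ⇒ h·k2=z(1+1/3z)y_n
  y_{n+1}/y_n = 1 + 1/4z + 3/4z(1+1/3z) = 1 + z + 1/4z²
  ⇒ R(z) = 1 + z + 1/4z².

Need |R(x)|<1, x<0.
x=-0.35: |R|=0.6806
R=1: x+1/4x²=0 ⇒ x=−4=-4.0000; min R=1−1/(4·1/4)=0.0000>−1
Confirm numerically:
  x=-3.756: |R|=0.77088 <1
  x=-3.441: |R|=0.51912 <1
  x=-1.852: |R|=0.00548 <1
  x=-4.571: |R|=1.65251 >1
  x=-4.565: |R|=1.64481 >1
  x=-4.512: |R|=1.57754 >1
Stable set (-4.0000, 0).

z* = -4.0000.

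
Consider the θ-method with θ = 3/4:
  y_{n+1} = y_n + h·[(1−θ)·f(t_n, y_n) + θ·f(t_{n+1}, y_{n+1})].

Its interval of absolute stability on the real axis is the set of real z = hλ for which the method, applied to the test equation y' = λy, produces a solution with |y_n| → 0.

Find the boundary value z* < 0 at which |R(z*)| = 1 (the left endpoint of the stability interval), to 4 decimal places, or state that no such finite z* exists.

(−∞, 0) — no finite endpoint.

Test eqn y'=λy, z=hλ:
  y_{n+1} = y_n + z·[1/4·y_n + 3/4·y_{n+1}] ⇒ (1 − 3/4z)y_{n+1} = (1 + 1/4z)y_n
  R(z) = (1 + 1/4z)/(1 − 3/4z).

Boundary: |R(x)|=1, x<0.
x=-0.52: |R|=0.6259
x=-2: |R|=0.2000
x=-10: |R|=0.1765
x=-100: |R|=0.3158
θ=3/4≥1/2 ⇒ |1+1/4x|<|1−3/4x| ∀x<0 ⇒ unbounded interval.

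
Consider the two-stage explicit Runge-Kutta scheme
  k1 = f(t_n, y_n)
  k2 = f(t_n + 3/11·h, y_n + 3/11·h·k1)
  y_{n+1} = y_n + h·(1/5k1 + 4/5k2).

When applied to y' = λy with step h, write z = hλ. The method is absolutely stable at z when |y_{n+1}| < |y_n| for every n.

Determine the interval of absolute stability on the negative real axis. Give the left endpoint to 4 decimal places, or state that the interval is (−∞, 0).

z∈(-4.5833,0).

With y'=λy (z=hλ):
  k1=λy_n ⇒ h·k1=z·y_n;  k2=λ(1+3/11z)y_n ⇒ h·k2=z(1+3/11z)y_n
  y_{n+1}/y_n = 1 + 1/5z + 4/5z(1+3/11z) = 1 + z + 12/55z²
  so R(z) = 1 + z + 12/55z².

Find x<0 with |R(x)|<1.
x=-1.17: |R|=0.1287
R=1: x+12/55x²=0 ⇒ x=−55/12=-4.5833; min R=1−1/(4·12/55)=-0.1458>−1
Confirm numerically:
  x=-3.944: |R|=0.44985 <1
  x=-2.765: |R|=0.09695 <1
  x=-2.645: |R|=0.11859 <1
  x=-2.507: |R|=0.13572 <1
  x=-5.036: |R|=1.49737 >1
  x=-4.745: |R|=1.16737 >1
  x=-4.657: |R|=1.07485 >1
Interval (-4.5833, 0).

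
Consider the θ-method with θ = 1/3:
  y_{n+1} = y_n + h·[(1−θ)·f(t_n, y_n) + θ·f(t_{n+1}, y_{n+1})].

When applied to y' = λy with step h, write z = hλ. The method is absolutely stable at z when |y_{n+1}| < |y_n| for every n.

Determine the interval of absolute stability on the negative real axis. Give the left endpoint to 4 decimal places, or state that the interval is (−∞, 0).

On y'=λy, z=hλ:
  y_{n+1} = y_n + z·[2/3·y_n + 1/3·y_{n+1}] ⇒ (1 − 1/3z)y_{n+1} = (1 + 2/3z)y_n
  so R(z) = (1 + 2/3z)/(1 − 1/3z).

Need |R(x)|<1, x<0.
x=-0.84: |R|=0.3437
R=−1: 1+2/3x = −1+1/3x ⇒ -1/3x=2 ⇒ x=2/(-1/3)=-6.0000
Confirm numerically:
  x=-4.936: |R|=0.86593 <1
  x=-4.674: |R|=0.82721 <1
  x=-3.690: |R|=0.65471 <1
  x=-6.470: |R|=1.04963 >1
  x=-6.306: |R|=1.03288 >1
  x=-6.038: |R|=1.00420 >1
Interval (-6.0000, 0).

z∈(-6.0000,0).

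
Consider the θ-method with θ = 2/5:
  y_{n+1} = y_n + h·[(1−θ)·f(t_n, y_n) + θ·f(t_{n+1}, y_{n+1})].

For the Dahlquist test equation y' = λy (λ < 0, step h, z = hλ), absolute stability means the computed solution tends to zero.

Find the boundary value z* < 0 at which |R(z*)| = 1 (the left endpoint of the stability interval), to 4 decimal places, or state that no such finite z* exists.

Set f=λy, z=hλ:
  y_{n+1} = y_n + z·[3/5·y_n + 2/5·y_{n+1}] ⇒ (1 − 2/5z)y_{n+1} = (1 + 3/5z)y_n
  Hence R(z) = (1 + 3/5z)/(1 − 2/5z).

Need |R(x)|<1, x<0.
x=-1.25: |R|=0.1667
R=−1: 1+3/5x = −1+2/5x ⇒ -1/5x=2 ⇒ x=2/(-1/5)=-10.0000
Confirm numerically:
  x=-7.145: |R|=0.85200 <1
  x=-5.429: |R|=0.71175 <1
  x=-4.732: |R|=0.63579 <1
  x=-4.452: |R|=0.60098 <1
  x=-10.533: |R|=1.02045 >1
  x=-10.435: |R|=1.01681 >1
  x=-10.203: |R|=1.00799 >1
So |R|<1 on (-10.0000, 0).

z* = -10.0000.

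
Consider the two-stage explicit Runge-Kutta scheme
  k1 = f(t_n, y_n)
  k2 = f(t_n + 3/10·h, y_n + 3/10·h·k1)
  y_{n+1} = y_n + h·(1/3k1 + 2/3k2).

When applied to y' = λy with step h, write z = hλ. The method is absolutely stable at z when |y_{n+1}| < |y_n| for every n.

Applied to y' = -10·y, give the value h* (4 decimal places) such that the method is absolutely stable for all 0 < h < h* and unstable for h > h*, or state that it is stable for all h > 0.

Set f=λy, z=hλ:
  k1=λy_n ⇒ h·k1=z·y_n;  k2=λ(1+3/10z)y_n ⇒ h·k2=z(1+3/10z)y_n
  y_{n+1}/y_n = 1 + 1/3z + 2/3z(1+3/10z) = 1 + z + 1/5z²
  so R(z) = 1 + z + 1/5z².

Need |R(x)|<1, x<0.
x=-0.45: |R|=0.5905
R=1: x+1/5x²=0 ⇒ x=−5=-5.0000; min R=1−1/(4·1/5)=-0.2500>−1
Confirm numerically:
  x=-4.766: |R|=0.77695 <1
  x=-3.830: |R|=0.10378 <1
  x=-2.986: |R|=0.20276 <1
  x=-2.574: |R|=0.24890 <1
  x=-5.553: |R|=1.61416 >1
  x=-5.207: |R|=1.21557 >1
So |R|<1 on (-5.0000, 0).

(-5.0000,0); λ=-10 ⇒ h* = (5)/10 = 0.5000.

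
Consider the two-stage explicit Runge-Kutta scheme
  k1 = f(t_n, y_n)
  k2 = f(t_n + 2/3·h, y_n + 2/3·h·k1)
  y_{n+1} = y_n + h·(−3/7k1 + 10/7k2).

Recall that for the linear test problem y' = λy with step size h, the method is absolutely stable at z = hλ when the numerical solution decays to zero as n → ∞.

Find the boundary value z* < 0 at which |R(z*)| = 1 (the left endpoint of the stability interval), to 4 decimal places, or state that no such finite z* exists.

z* = -1.0500.

On y'=λy, z=hλ:
  k1=λy_n ⇒ h·k1=z·y_n;  k2=λ(1+2/3z)y_n ⇒ h·k2=z(1+2/3z)y_n
  y_{n+1}/y_n = 1 − 3/7z + 10/7z(1+2/3z) = 1 + z + 20/21z²
  Hence R(z) = 1 + z + 20/21z².

Solve |R(x)|<1 on ℝ⁻.
x=-0.42: |R|=0.7480
R=1: x+20/21x²=0 ⇒ x=−21/20=-1.0500; min R=1−1/(4·20/21)=0.7375>−1
Confirm numerically:
  x=-0.971: |R|=0.92694 <1
  x=-0.951: |R|=0.91033 <1
  x=-0.431: |R|=0.74592 <1
  x=-1.609: |R|=1.85660 >1
  x=-1.482: |R|=1.60974 >1
So |R|<1 on (-1.0500, 0).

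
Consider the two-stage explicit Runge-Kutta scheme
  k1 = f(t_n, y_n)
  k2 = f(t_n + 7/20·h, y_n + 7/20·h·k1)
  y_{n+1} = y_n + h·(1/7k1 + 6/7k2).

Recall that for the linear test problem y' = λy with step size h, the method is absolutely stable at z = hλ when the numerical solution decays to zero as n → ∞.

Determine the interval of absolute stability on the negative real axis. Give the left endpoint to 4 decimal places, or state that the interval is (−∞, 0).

On y'=λy, z=hλ:
  k1=λy_n ⇒ h·k1=z·y_n;  k2=λ(1+7/20z)y_n ⇒ h·k2=z(1+7/20z)y_n
  y_{n+1}/y_n = 1 + 1/7z + 6/7z(1+7/20z) = 1 + z + 3/10z²
  Hence R(z) = 1 + z + 3/10z².

Boundary: |R(x)|=1, x<0.
x=-0.74: |R|=0.4243
R=1: x+3/10x²=0 ⇒ x=−10/3=-3.3333; min R=1−1/(4·3/10)=0.1667>−1
Confirm numerically:
  x=-3.055: |R|=0.74491 <1
  x=-2.668: |R|=0.46747 <1
  x=-1.623: |R|=0.16724 <1
  x=-1.587: |R|=0.16857 <1
  x=-3.546: |R|=1.22623 >1
  x=-3.492: |R|=1.16622 >1
So |R|<1 on (-3.3333, 0).

z∈(-3.3333,0).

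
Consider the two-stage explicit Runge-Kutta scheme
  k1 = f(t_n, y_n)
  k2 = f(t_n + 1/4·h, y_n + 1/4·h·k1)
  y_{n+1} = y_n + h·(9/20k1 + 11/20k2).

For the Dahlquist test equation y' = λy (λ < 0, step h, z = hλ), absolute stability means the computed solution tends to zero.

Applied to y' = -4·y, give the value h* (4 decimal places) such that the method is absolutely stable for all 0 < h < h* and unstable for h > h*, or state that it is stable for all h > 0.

(-7.2727,0); λ=-4 ⇒ h* = (80/11)/4 = 1.8182.

Set f=λy, z=hλ:
  k1=λy_n ⇒ h·k1=z·y_n;  k2=λ(1+1/4z)y_n ⇒ h·k2=z(1+1/4z)y_n
  y_{n+1}/y_n = 1 + 9/20z + 11/20z(1+1/4z) = 1 + z + 11/80z²
  so R(z) = 1 + z + 11/80z².

Solve |R(x)|<1 on ℝ⁻.
x=-1.62: |R|=0.2591
R=1: x+11/80x²=0 ⇒ x=−80/11=-7.2727; min R=1−1/(4·11/80)=-0.8182>−1
Confirm numerically:
  x=-7.203: |R|=0.93094 <1
  x=-4.453: |R|=0.72648 <1
  x=-4.431: |R|=0.73136 <1
  x=-3.167: |R|=0.78789 <1
  x=-7.813: |R|=1.58041 >1
  x=-7.640: |R|=1.38582 >1
Interval (-7.2727, 0).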